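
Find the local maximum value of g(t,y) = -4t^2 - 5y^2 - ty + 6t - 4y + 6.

∂g/∂t = -8t - y + 6 = 0 and ∂g/∂y = -t - 10y - 4 = 0, so (t, y) = (64/79, -38/79).
The Hessian has g_{tt} = -8, g_{yy} = -10, g_{ty} = -1, giving D = 79 > 0 with g_{tt} < 0, so the point is a local maximum.
g(64/79, -38/79) = 742/79.

742/79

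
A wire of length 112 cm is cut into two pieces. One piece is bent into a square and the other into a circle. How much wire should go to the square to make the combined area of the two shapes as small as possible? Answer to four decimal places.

62.7311

Let x be the length used for the square. Square side x/4; circle radius (112−x)/(2π).
A(x) = (x/4)² + π·((112−x)/(2π))² = x²/16 + (112−x)²/(4π) for 0 ≤ x ≤ 112. A'(x) = x/8 − (112−x)/(2π) = 0 gives x = 4·112/(π+4) ≈ 62.7311.
A'' = 1/8 + 1/(2π) > 0, so this gives the minimum combined area; x ≈ 62.7311 cm to the square.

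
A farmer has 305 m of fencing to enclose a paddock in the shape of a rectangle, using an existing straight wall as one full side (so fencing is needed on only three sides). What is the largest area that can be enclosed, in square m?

93025/8

Let the sides perpendicular to the wall have length x and the parallel side y, so 2x + y = 305 and the area is A = xy = x(305 − 2x).
A'(x) = 305 − 4x = 0 gives x = 305/4, and A''(x) = −4 < 0 confirms a maximum.
Then y = 305 − 2·305/4 = 305/2 and A = 93025/8.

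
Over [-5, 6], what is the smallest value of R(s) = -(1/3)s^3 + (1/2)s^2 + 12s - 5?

The derivative is -s^2 + s + 12, which vanishes at s = -3 and s = 4.
Candidates: R(-5) = -65/6; R(-3) = -55/2; R(4) = 89/3; R(6) = 13.
The minimum over the interval is -55/2, attained at s = -3.

-55/2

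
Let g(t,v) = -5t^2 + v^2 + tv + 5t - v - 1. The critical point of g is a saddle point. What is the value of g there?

4/21

∂g/∂t = -10t + v + 5 = 0 and ∂g/∂v = t + 2v - 1 = 0, so (t, v) = (11/21, 5/21).
The Hessian has g_{tt} = -10, g_{vv} = 2, g_{tv} = 1, giving D = -21 < 0, so the point is a saddle point.
g(11/21, 5/21) = 4/21.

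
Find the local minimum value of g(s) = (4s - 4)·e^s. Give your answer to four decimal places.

-4.0000

Differentiating with the product rule gives g'(s) = (4s)·e^s. Since e^s > 0, the only critical point is s = 0.
g''(0) has the same sign as 4 > 0, so this is a local minimum.
g(0) = (-4)·e^(0) ≈ -4.0000.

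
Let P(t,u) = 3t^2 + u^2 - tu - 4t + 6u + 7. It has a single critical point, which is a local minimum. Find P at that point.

∂P/∂t = 6t - u - 4 = 0 and ∂P/∂u = -t + 2u + 6 = 0, so (t, u) = (2/11, -32/11).
The Hessian has P_{tt} = 6, P_{uu} = 2, P_{tu} = -1, giving D = 11 > 0 with P_{tt} > 0, so the point is a local minimum.
P(2/11, -32/11) = -23/11.

-23/11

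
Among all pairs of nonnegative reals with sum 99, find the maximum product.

With x + y = 99, the product is P(x) = x(99 − x).
P'(x) = 99 − 2x = 0 gives x = 99/2; P'' = −2 < 0, so this is the maximum.
P = 99/2·99/2 = 9801/4.

9801/4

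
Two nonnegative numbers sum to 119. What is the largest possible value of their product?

14161/4

With x + y = 119, the product is P(x) = x(119 − x).
P'(x) = 119 − 2x = 0 gives x = 119/2; P'' = −2 < 0, so this is the maximum.
P = 119/2·119/2 = 14161/4.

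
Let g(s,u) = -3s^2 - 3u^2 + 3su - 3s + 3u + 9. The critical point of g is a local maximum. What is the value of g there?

∂g/∂s = -6s + 3u - 3 = 0 and ∂g/∂u = 3s - 6u + 3 = 0, so (s, u) = (-1/3, 1/3).
The Hessian has g_{ss} = -6, g_{uu} = -6, g_{su} = 3, giving D = 27 > 0 with g_{ss} < 0, so the point is a local maximum.
g(-1/3, 1/3) = 10.

10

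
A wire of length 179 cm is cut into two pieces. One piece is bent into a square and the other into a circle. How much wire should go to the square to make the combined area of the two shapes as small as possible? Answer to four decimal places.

Let x be the length used for the square. Square side x/4; circle radius (179−x)/(2π).
A(x) = (x/4)² + π·((179−x)/(2π))² = x²/16 + (179−x)²/(4π) for 0 ≤ x ≤ 179. A'(x) = x/8 − (179−x)/(2π) = 0 gives x = 4·179/(π+4) ≈ 100.2577.
A'' = 1/8 + 1/(2π) > 0, so this gives the minimum combined area; x ≈ 100.2577 cm to the square.

100.2577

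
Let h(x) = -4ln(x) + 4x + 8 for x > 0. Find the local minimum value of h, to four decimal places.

h'(x) = -4/x + 4 = 0 gives x = 1.
h''(x) = 4/x², which is positive for x > 0, so this is a local minimum.
h(1) = -4·ln(1) + 4 + 8 ≈ 12.0000.

12.0000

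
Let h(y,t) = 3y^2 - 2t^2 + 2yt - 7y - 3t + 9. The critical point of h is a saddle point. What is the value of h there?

∂h/∂y = 6y + 2t - 7 = 0 and ∂h/∂t = 2y - 4t - 3 = 0, so (y, t) = (17/14, -1/7).
The Hessian has h_{yy} = 6, h_{tt} = -4, h_{yt} = 2, giving D = -28 < 0, so the point is a saddle point.
h(17/14, -1/7) = 139/28.

139/28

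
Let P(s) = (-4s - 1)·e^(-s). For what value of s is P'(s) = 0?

By the product rule, P'(s) = (4s - 3)·e^(-s). Since e^(-s) > 0, the only critical point is s = 3/4.
P''(3/4) has the same sign as 4 > 0, so this is a local minimum.
P(3/4) = (-4)·e^(-3/4) ≈ -1.8895.

3/4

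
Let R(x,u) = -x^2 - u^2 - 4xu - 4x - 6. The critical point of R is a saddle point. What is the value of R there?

-22/3

∂R/∂x = -2x - 4u - 4 = 0 and ∂R/∂u = -4x - 2u = 0, so (x, u) = (2/3, -4/3).
The Hessian has R_{xx} = -2, R_{uu} = -2, R_{xu} = -4, giving D = -12 < 0, so the point is a saddle point.
R(2/3, -4/3) = -22/3.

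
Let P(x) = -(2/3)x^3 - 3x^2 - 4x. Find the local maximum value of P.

Critical points: P'(x) = -2x^2 - 6x - 4 vanishes at x = -2, -1.
P''(x) = -4x - 6. P''(-2) = 2 > 0 ⇒ local minimum; P''(-1) = -2 < 0 ⇒ local maximum.
The local maximum is P(-1) = 5/3.

5/3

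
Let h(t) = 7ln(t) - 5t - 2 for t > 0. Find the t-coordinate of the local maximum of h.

7/5

h'(t) = 7/t − 5 = 0 gives t = 7/5.
h''(t) = -7/t², which is negative for t > 0, so this is a local maximum.
h(7/5) = 7·ln(7/5) - 7 - 2 ≈ -6.6447.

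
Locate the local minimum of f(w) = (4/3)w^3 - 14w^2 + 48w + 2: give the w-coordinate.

f'(w) = 4w^2 - 28w + 48. Setting f'(w) = 0 gives w ∈ {3, 4}.
Since f''(w) = 8w - 28, we get f''(3) = -4 < 0 ⇒ local maximum; f''(4) = 4 > 0 ⇒ local minimum.
So the local minimum value is f(4) = 166/3.

4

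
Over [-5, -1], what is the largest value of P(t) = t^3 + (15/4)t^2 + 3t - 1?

0

P'(t) = 3t^2 + (15/2)t + 3, whose only zero in [-5, -1] is t = -2.
Compare values at every candidate in [-5, -1]: P(-5) = -189/4,  P(-2) = 0,  P(-1) = -5/4.
The maximum over the interval is 0, attained at t = -2.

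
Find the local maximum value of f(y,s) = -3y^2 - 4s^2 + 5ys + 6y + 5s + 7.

530/23

∂f/∂y = -6y + 5s + 6 = 0 and ∂f/∂s = 5y - 8s + 5 = 0, so (y, s) = (73/23, 60/23).
The Hessian has f_{yy} = -6, f_{ss} = -8, f_{ys} = 5, giving D = 23 > 0 with f_{yy} < 0, so the point is a local maximum.
f(73/23, 60/23) = 530/23.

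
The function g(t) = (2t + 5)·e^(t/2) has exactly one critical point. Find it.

By the product rule, g'(t) = (t + 9/2)·e^(t/2). Since e^(t/2) > 0, the only critical point is t = -9/2.
g''(-9/2) has the same sign as 1 > 0, so this is a local minimum.
g(-9/2) = (-4)·e^(-9/4) ≈ -0.4216.

-9/2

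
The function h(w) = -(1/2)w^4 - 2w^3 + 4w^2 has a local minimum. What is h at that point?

Critical points: h'(w) = -2w^3 - 6w^2 + 8w vanishes at w = -4, 0, 1.
Second-derivative test with h''(w) = -6w^2 - 12w + 8: h''(-4) = -40 < 0 ⇒ local maximum; h''(0) = 8 > 0 ⇒ local minimum; h''(1) = -10 < 0 ⇒ local maximum.
So the local minimum value is h(0) = 0.

0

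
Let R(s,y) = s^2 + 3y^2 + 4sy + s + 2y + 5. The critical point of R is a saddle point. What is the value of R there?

19/4

∂R/∂s = 2s + 4y + 1 = 0 and ∂R/∂y = 4s + 6y + 2 = 0, so (s, y) = (-1/2, 0).
The Hessian has R_{ss} = 2, R_{yy} = 6, R_{sy} = 4, giving D = -4 < 0, so the point is a saddle point.
R(-1/2, 0) = 19/4.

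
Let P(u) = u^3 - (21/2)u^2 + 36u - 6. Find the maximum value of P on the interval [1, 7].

Differentiating, P'(u) = 3u^2 - 21u + 36; which vanishes at u = 3 and u = 4.
Compare values at every candidate in [1, 7]: P(1) = 41/2; P(3) = 69/2; P(4) = 34; P(7) = 149/2.
So the maximum is P(7) = 149/2.

149/2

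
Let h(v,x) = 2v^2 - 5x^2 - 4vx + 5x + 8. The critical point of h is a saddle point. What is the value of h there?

249/28

∂h/∂v = 4v - 4x = 0 and ∂h/∂x = -4v - 10x + 5 = 0, so (v, x) = (5/14, 5/14).
The Hessian has h_{vv} = 4, h_{xx} = -10, h_{vx} = -4, giving D = -56 < 0, so the point is a saddle point.
h(5/14, 5/14) = 249/28.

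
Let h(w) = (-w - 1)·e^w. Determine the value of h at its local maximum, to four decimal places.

0.1353

By the product rule, h'(w) = (-w - 2)·e^w. Since e^w > 0, the only critical point is w = -2.
h''(-2) has the same sign as -1 < 0, so this is a local maximum.
h(-2) = (1)·e^(-2) ≈ 0.1353.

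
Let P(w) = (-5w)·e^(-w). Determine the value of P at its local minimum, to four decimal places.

-1.8394

Differentiating with the product rule gives P'(w) = (5w - 5)·e^(-w). Since e^(-w) > 0, the only critical point is w = 1.
P''(1) has the same sign as 5 > 0, so this is a local minimum.
P(1) = (-5)·e^(-1) ≈ -1.8394.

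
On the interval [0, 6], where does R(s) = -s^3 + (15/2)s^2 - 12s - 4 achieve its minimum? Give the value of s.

R'(s) = -3s^2 + 15s - 12, which vanishes at s = 1 and s = 4.
Candidates: R(0) = -4,  R(1) = -19/2,  R(4) = 4,  R(6) = -22.
Hence the absolute minimum is -22 at s = 6.

6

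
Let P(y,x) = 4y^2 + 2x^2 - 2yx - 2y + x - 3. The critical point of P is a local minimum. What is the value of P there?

-23/7

∂P/∂y = 8y - 2x - 2 = 0 and ∂P/∂x = -2y + 4x + 1 = 0, so (y, x) = (3/14, -1/7).
The Hessian has P_{yy} = 8, P_{xx} = 4, P_{yx} = -2, giving D = 28 > 0 with P_{yy} > 0, so the point is a local minimum.
P(3/14, -1/7) = -23/7.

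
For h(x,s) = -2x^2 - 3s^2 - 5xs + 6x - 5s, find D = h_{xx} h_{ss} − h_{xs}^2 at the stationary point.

∂h/∂x = -4x - 5s + 6 = 0 and ∂h/∂s = -5x - 6s - 5 = 0, so (x, s) = (-61, 50).
The Hessian has h_{xx} = -4, h_{ss} = -6, h_{xs} = -5, giving D = -1 < 0, so the point is a saddle point.
D = (-4)·(-6) − (-5)^2 = -1.

-1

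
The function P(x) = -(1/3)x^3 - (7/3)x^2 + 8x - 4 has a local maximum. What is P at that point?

Critical points: P'(x) = -x^2 - (14/3)x + 8 vanishes at x = -6, 4/3.
P''(x) = -2x - 14/3. P''(-6) = 22/3 > 0 ⇒ local minimum; P''(4/3) = -22/3 < 0 ⇒ local maximum.
So the local maximum value is P(4/3) = 140/81.

140/81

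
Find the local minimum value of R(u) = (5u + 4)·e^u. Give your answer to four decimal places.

-0.8265

R'(u) = 5·e^u + (5u + 4)·1·e^u = (5u + 9)·e^u. Since e^u > 0, the only critical point is u = -9/5.
R''(-9/5) has the same sign as 5 > 0, so this is a local minimum.
R(-9/5) = (-5)·e^(-9/5) ≈ -0.8265.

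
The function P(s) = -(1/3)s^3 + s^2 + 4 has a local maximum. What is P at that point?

P'(s) = -s^2 + 2s = 0 at s = 0, 2.
Second-derivative test with P''(s) = -2s + 2: P''(0) = 2 > 0 ⇒ local minimum; P''(2) = -2 < 0 ⇒ local maximum.
The local maximum is P(2) = 16/3.

16/3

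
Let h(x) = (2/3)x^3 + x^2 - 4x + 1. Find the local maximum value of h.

23/3

h'(x) = 2x^2 + 2x - 4. Setting h'(x) = 0 gives x ∈ {-2, 1}.
Since h''(x) = 4x + 2, we get h''(-2) = -6 < 0 ⇒ local maximum; h''(1) = 6 > 0 ⇒ local minimum.
Thus h has its local maximum at x = -2, with value 23/3.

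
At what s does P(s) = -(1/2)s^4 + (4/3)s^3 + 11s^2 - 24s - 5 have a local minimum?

P'(s) = -2s^3 + 4s^2 + 22s - 24. Setting P'(s) = 0 gives s ∈ {-3, 1, 4}.
Since P''(s) = -6s^2 + 8s + 22, we get P''(-3) = -56 < 0 ⇒ local maximum; P''(1) = 24 > 0 ⇒ local minimum; P''(4) = -42 < 0 ⇒ local maximum.
So the local minimum value is P(1) = -103/6.

1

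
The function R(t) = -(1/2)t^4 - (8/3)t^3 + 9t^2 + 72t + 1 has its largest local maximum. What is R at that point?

371/2

R'(t) = -2t^3 - 8t^2 + 18t + 72 = 0 at t = -4, -3, 3.
R''(t) = -6t^2 - 16t + 18. R''(-4) = -14 < 0 ⇒ local maximum; R''(-3) = 12 > 0 ⇒ local minimum; R''(3) = -84 < 0 ⇒ local maximum.
Thus R has its largest local maximum at t = 3, with value 371/2.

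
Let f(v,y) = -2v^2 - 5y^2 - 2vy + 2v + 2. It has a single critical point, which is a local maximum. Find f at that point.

23/9

∂f/∂v = -4v - 2y + 2 = 0 and ∂f/∂y = -2v - 10y = 0, so (v, y) = (5/9, -1/9).
The Hessian has f_{vv} = -4, f_{yy} = -10, f_{vy} = -2, giving D = 36 > 0 with f_{vv} < 0, so the point is a local maximum.
f(5/9, -1/9) = 23/9.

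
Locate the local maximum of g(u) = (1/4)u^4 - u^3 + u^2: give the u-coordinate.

g'(u) = u^3 - 3u^2 + 2u = 0 at u = 0, 1, 2.
g''(u) = 3u^2 - 6u + 2. g''(0) = 2 > 0 ⇒ local minimum; g''(1) = -1 < 0 ⇒ local maximum; g''(2) = 2 > 0 ⇒ local minimum.
Thus g has its local maximum at u = 1, with value 1/4.

1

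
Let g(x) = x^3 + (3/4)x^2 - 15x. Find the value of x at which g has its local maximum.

Critical points: g'(x) = 3x^2 + (3/2)x - 15 vanishes at x = -5/2, 2.
Since g''(x) = 6x + 3/2, we get g''(-5/2) = -27/2 < 0 ⇒ local maximum; g''(2) = 27/2 > 0 ⇒ local minimum.
So the local maximum value is g(-5/2) = 425/16.

-5/2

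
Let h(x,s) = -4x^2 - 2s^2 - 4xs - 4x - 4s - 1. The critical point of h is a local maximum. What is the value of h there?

∂h/∂x = -8x - 4s - 4 = 0 and ∂h/∂s = -4x - 4s - 4 = 0, so (x, s) = (0, -1).
The Hessian has h_{xx} = -8, h_{ss} = -4, h_{xs} = -4, giving D = 16 > 0 with h_{xx} < 0, so the point is a local maximum.
h(0, -1) = 1.

1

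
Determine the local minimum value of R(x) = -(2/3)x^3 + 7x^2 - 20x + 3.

Critical points: R'(x) = -2x^2 + 14x - 20 vanishes at x = 2, 5.
Since R''(x) = -4x + 14, we get R''(2) = 6 > 0 ⇒ local minimum; R''(5) = -6 < 0 ⇒ local maximum.
Thus R has its local minimum at x = 2, with value -43/3.

-43/3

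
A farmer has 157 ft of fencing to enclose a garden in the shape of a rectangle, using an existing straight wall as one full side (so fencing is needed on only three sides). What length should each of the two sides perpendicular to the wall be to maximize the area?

Let the sides perpendicular to the wall have length x and the parallel side y, so 2x + y = 157 and the area is A = xy = x(157 − 2x).
A'(x) = 157 − 4x = 0 gives x = 157/4, and A''(x) = −4 < 0 confirms a maximum.
Then y = 157 − 2·157/4 = 157/2 and A = 24649/8.

157/4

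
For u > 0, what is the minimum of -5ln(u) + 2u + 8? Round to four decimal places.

g'(u) = -5/u + 2 = 0 gives u = 5/2.
g''(u) = 5/u², which is positive for u > 0, so this is a local minimum.
g(5/2) = -5·ln(5/2) + 5 + 8 ≈ 8.4185.

8.4185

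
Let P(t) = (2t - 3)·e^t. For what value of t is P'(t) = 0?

P'(t) = 2·e^t + (2t - 3)·1·e^t = (2t - 1)·e^t. Since e^t > 0, the only critical point is t = 1/2.
P''(1/2) has the same sign as 2 > 0, so this is a local minimum.
P(1/2) = (-2)·e^(1/2) ≈ -3.2974.

1/2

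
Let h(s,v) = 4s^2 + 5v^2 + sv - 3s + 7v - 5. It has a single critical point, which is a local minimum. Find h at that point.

-657/79

∂h/∂s = 8s + v - 3 = 0 and ∂h/∂v = s + 10v + 7 = 0, so (s, v) = (37/79, -59/79).
The Hessian has h_{ss} = 8, h_{vv} = 10, h_{sv} = 1, giving D = 79 > 0 with h_{ss} > 0, so the point is a local minimum.
h(37/79, -59/79) = -657/79.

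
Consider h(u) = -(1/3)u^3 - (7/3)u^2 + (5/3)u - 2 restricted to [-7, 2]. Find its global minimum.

Differentiating, h'(u) = -u^2 - (14/3)u + 5/3; which vanishes at u = -5 and u = 1/3.
Compare values at every candidate in [-7, 2]: h(-7) = -41/3, h(-5) = -27, h(1/3) = -139/81, h(2) = -32/3.
The minimum over the interval is -27, attained at u = -5.

-27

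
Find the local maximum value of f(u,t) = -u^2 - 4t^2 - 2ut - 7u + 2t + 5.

24

∂f/∂u = -2u - 2t - 7 = 0 and ∂f/∂t = -2u - 8t + 2 = 0, so (u, t) = (-5, 3/2).
The Hessian has f_{uu} = -2, f_{tt} = -8, f_{ut} = -2, giving D = 12 > 0 with f_{uu} < 0, so the point is a local maximum.
f(-5, 3/2) = 24.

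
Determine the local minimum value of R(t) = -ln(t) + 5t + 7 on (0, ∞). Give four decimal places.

R'(t) = -1/t + 5 = 0 gives t = 1/5.
R''(t) = 1/t², which is positive for t > 0, so this is a local minimum.
R(1/5) = -1·ln(1/5) + 1 + 7 ≈ 9.6094.

9.6094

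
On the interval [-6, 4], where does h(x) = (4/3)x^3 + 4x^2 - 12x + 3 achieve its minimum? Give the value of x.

h'(x) = 4x^2 + 8x - 12, which vanishes at x = -3 and x = 1.
Evaluating at the critical points and endpoints: h(-6) = -69, h(-3) = 39, h(1) = -11/3, h(4) = 313/3.
So the minimum is h(-6) = -69.

-6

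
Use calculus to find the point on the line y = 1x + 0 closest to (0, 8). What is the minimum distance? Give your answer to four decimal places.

5.6569

Minimize D(x)^2 = (x + 0)^2 + (x - 8)^2.
d/dx[D^2] = 2(x + 0) + 2·1·(x - 8) = 0 ⇒ x = 4.
Then y = 4 and the distance is √(32) ≈ 5.6569.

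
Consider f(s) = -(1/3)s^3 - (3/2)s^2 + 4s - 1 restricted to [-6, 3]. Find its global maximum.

f'(s) = -s^2 - 3s + 4, which vanishes at s = -4 and s = 1.
Evaluating at the critical points and endpoints: f(-6) = -7; f(-4) = -59/3; f(1) = 7/6; f(3) = -23/2.
The maximum over the interval is 7/6, attained at s = 1.

7/6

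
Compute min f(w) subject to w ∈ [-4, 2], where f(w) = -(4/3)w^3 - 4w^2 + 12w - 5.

-41

f'(w) = -4w^2 - 8w + 12, which vanishes at w = -3 and w = 1.
Compare values at every candidate in [-4, 2]: f(-4) = -95/3,  f(-3) = -41,  f(1) = 5/3,  f(2) = -23/3.
Hence the absolute minimum is -41 at w = -3.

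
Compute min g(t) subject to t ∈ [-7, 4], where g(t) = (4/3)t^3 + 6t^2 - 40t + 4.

Differentiating, g'(t) = 4t^2 + 12t - 40; which vanishes at t = -5 and t = 2.
Evaluating at the critical points and endpoints: g(-7) = 362/3, g(-5) = 562/3, g(2) = -124/3, g(4) = 76/3.
The minimum over the interval is -124/3, attained at t = 2.

-124/3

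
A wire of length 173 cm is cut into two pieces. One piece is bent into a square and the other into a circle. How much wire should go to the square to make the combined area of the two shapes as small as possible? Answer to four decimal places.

96.8972

Let x be the length used for the square. Square side x/4; circle radius (173−x)/(2π).
A(x) = (x/4)² + π·((173−x)/(2π))² = x²/16 + (173−x)²/(4π) for 0 ≤ x ≤ 173. A'(x) = x/8 − (173−x)/(2π) = 0 gives x = 4·173/(π+4) ≈ 96.8972.
A'' = 1/8 + 1/(2π) > 0, so this gives the minimum combined area; x ≈ 96.8972 cm to the square.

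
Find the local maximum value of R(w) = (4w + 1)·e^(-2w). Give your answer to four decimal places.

1.2131

By the product rule, R'(w) = (-8w + 2)·e^(-2w). Since e^(-2w) > 0, the only critical point is w = 1/4.
R''(1/4) has the same sign as -8 < 0, so this is a local maximum.
R(1/4) = (2)·e^(-1/2) ≈ 1.2131.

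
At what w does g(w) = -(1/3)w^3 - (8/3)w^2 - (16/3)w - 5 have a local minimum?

-4

g'(w) = -w^2 - (16/3)w - 16/3. Setting g'(w) = 0 gives w ∈ {-4, -4/3}.
Second-derivative test with g''(w) = -2w - 16/3: g''(-4) = 8/3 > 0 ⇒ local minimum; g''(-4/3) = -8/3 < 0 ⇒ local maximum.
Thus g has its local minimum at w = -4, with value -5.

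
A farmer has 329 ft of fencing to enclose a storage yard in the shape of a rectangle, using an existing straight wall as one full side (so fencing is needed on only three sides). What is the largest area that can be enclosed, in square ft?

Let the sides perpendicular to the wall have length x and the parallel side y, so 2x + y = 329 and the area is A = xy = x(329 − 2x).
A'(x) = 329 − 4x = 0 gives x = 329/4, and A''(x) = −4 < 0 confirms a maximum.
Then y = 329 − 2·329/4 = 329/2 and A = 108241/8.

108241/8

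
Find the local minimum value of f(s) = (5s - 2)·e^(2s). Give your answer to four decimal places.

-2.0468

f'(s) = 5·e^(2s) + (5s - 2)·2·e^(2s) = (10s + 1)·e^(2s). Since e^(2s) > 0, the only critical point is s = -1/10.
f''(-1/10) has the same sign as 10 > 0, so this is a local minimum.
f(-1/10) = (-5/2)·e^(-1/5) ≈ -2.0468.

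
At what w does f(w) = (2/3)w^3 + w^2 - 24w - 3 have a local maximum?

f'(w) = 2w^2 + 2w - 24. Setting f'(w) = 0 gives w ∈ {-4, 3}.
Second-derivative test with f''(w) = 4w + 2: f''(-4) = -14 < 0 ⇒ local maximum; f''(3) = 14 > 0 ⇒ local minimum.
So the local maximum value is f(-4) = 199/3.

-4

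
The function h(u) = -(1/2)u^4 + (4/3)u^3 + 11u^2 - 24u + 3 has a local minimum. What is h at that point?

Critical points: h'(u) = -2u^3 + 4u^2 + 22u - 24 vanishes at u = -3, 1, 4.
h''(u) = -6u^2 + 8u + 22. h''(-3) = -56 < 0 ⇒ local maximum; h''(1) = 24 > 0 ⇒ local minimum; h''(4) = -42 < 0 ⇒ local maximum.
So the local minimum value is h(1) = -55/6.

-55/6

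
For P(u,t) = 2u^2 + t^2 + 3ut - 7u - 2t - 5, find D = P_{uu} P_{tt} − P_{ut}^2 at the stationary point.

-1

∂P/∂u = 4u + 3t - 7 = 0 and ∂P/∂t = 3u + 2t - 2 = 0, so (u, t) = (-8, 13).
The Hessian has P_{uu} = 4, P_{tt} = 2, P_{ut} = 3, giving D = -1 < 0, so the point is a saddle point.
D = (4)·(2) − (3)^2 = -1.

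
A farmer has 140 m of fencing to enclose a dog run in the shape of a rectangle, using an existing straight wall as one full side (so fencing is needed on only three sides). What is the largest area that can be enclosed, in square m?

Let the sides perpendicular to the wall have length x and the parallel side y, so 2x + y = 140 and the area is A = xy = x(140 − 2x).
A'(x) = 140 − 4x = 0 gives x = 35, and A''(x) = −4 < 0 confirms a maximum.
Then y = 140 − 2·35 = 70 and A = 2450.

2450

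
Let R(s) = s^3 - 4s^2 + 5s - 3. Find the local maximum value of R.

-1

R'(s) = 3s^2 - 8s + 5. Setting R'(s) = 0 gives s ∈ {1, 5/3}.
Since R''(s) = 6s - 8, we get R''(1) = -2 < 0 ⇒ local maximum; R''(5/3) = 2 > 0 ⇒ local minimum.
Thus R has its local maximum at s = 1, with value -1.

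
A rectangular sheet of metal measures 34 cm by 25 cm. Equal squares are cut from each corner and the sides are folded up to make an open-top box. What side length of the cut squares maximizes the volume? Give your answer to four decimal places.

4.7480

With cut size x, the volume is V(x) = x(34 − 2x)(25 − 2x) for 0 < x < 12.5.
V'(x) = 12x^2 − 236x + 850. Setting V'(x) = 0 gives x ≈ 4.7480 (the root in (0, 12.5)).
V''(x) = 24x − 236 is negative there, so this is the maximum; V ≈ 1803.8128.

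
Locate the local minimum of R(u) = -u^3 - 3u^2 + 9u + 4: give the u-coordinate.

R'(u) = -3u^2 - 6u + 9. Setting R'(u) = 0 gives u ∈ {-3, 1}.
R''(u) = -6u - 6. R''(-3) = 12 > 0 ⇒ local minimum; R''(1) = -12 < 0 ⇒ local maximum.
The local minimum is R(-3) = -23.

-3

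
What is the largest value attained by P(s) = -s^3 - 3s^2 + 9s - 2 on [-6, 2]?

The derivative is -3s^2 - 6s + 9, which vanishes at s = -3 and s = 1.
Evaluating at the critical points and endpoints: P(-6) = 52; P(-3) = -29; P(1) = 3; P(2) = -4.
Hence the absolute maximum is 52 at s = -6.

52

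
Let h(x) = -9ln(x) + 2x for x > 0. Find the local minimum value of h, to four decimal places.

-4.5367

h'(x) = -9/x + 2 = 0 gives x = 9/2.
h''(x) = 9/x², which is positive for x > 0, so this is a local minimum.
h(9/2) = -9·ln(9/2) + 9 ≈ -4.5367.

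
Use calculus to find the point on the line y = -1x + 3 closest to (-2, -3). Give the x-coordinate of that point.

Minimize D(x)^2 = (x + 2)^2 + (-x + 6)^2.
d/dx[D^2] = 2(x + 2) + 2·(-1)·(-x + 6) = 0 ⇒ x = 2.
Then y = 1 and the distance is √(32) ≈ 5.6569.

2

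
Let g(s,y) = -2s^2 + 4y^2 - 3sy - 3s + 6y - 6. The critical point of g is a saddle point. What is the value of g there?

∂g/∂s = -4s - 3y - 3 = 0 and ∂g/∂y = -3s + 8y + 6 = 0, so (s, y) = (-6/41, -33/41).
The Hessian has g_{ss} = -4, g_{yy} = 8, g_{sy} = -3, giving D = -41 < 0, so the point is a saddle point.
g(-6/41, -33/41) = -336/41.

-336/41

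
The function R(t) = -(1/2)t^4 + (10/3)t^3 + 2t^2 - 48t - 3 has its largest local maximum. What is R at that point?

199/3

Critical points: R'(t) = -2t^3 + 10t^2 + 4t - 48 vanishes at t = -2, 3, 4.
Second-derivative test with R''(t) = -6t^2 + 20t + 4: R''(-2) = -60 < 0 ⇒ local maximum; R''(3) = 10 > 0 ⇒ local minimum; R''(4) = -12 < 0 ⇒ local maximum.
Thus R has its largest local maximum at t = -2, with value 199/3.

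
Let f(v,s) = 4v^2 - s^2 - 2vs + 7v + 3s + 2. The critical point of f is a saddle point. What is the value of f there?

∂f/∂v = 8v - 2s + 7 = 0 and ∂f/∂s = -2v - 2s + 3 = 0, so (v, s) = (-2/5, 19/10).
The Hessian has f_{vv} = 8, f_{ss} = -2, f_{vs} = -2, giving D = -20 < 0, so the point is a saddle point.
f(-2/5, 19/10) = 69/20.

69/20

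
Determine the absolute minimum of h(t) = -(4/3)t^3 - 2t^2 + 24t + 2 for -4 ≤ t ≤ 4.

-52

Differentiating, h'(t) = -4t^2 - 4t + 24; which vanishes at t = -3 and t = 2.
Candidates: h(-4) = -122/3; h(-3) = -52; h(2) = 94/3; h(4) = -58/3.
Hence the absolute minimum is -52 at t = -3.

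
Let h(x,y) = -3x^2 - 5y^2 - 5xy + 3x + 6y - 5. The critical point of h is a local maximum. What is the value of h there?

∂h/∂x = -6x - 5y + 3 = 0 and ∂h/∂y = -5x - 10y + 6 = 0, so (x, y) = (0, 3/5).
The Hessian has h_{xx} = -6, h_{yy} = -10, h_{xy} = -5, giving D = 35 > 0 with h_{xx} < 0, so the point is a local maximum.
h(0, 3/5) = -16/5.

-16/5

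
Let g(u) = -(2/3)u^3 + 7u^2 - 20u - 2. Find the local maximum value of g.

Critical points: g'(u) = -2u^2 + 14u - 20 vanishes at u = 2, 5.
Since g''(u) = -4u + 14, we get g''(2) = 6 > 0 ⇒ local minimum; g''(5) = -6 < 0 ⇒ local maximum.
The local maximum is g(5) = -31/3.

-31/3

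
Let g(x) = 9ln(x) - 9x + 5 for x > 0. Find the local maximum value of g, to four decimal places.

g'(x) = 9/x − 9 = 0 gives x = 1.
g''(x) = -9/x², which is negative for x > 0, so this is a local maximum.
g(1) = 9·ln(1) - 9 + 5 ≈ -4.0000.

-4.0000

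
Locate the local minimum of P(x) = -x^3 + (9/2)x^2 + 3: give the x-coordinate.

P'(x) = -3x^2 + 9x. Setting P'(x) = 0 gives x ∈ {0, 3}.
P''(x) = -6x + 9. P''(0) = 9 > 0 ⇒ local minimum; P''(3) = -9 < 0 ⇒ local maximum.
Thus P has its local minimum at x = 0, with value 3.

0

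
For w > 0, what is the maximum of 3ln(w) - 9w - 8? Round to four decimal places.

-14.2958

P'(w) = 3/w − 9 = 0 gives w = 1/3.
P''(w) = -3/w², which is negative for w > 0, so this is a local maximum.
P(1/3) = 3·ln(1/3) - 3 - 8 ≈ -14.2958.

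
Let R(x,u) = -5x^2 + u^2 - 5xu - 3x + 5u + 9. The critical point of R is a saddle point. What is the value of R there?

214/45

∂R/∂x = -10x - 5u - 3 = 0 and ∂R/∂u = -5x + 2u + 5 = 0, so (x, u) = (19/45, -13/9).
The Hessian has R_{xx} = -10, R_{uu} = 2, R_{xu} = -5, giving D = -45 < 0, so the point is a saddle point.
R(19/45, -13/9) = 214/45.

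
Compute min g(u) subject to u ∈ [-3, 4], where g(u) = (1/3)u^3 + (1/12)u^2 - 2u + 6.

The derivative is u^2 + (1/6)u - 2, which vanishes at u = -3/2 and u = 4/3.
Compare values at every candidate in [-3, 4]: g(-3) = 15/4; g(-3/2) = 129/16; g(4/3) = 346/81; g(4) = 62/3.
The minimum over the interval is 15/4, attained at u = -3.

15/4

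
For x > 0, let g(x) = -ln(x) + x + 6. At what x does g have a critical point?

g'(x) = -1/x + 1 = 0 gives x = 1.
g''(x) = 1/x², which is positive for x > 0, so this is a local minimum.
g(1) = -1·ln(1) + 1 + 6 ≈ 7.0000.

1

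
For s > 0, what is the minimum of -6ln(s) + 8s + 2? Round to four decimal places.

9.7261

h'(s) = -6/s + 8 = 0 gives s = 3/4.
h''(s) = 6/s², which is positive for s > 0, so this is a local minimum.
h(3/4) = -6·ln(3/4) + 6 + 2 ≈ 9.7261.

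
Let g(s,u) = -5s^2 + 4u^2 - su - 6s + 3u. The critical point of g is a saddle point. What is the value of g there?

1

∂g/∂s = -10s - u - 6 = 0 and ∂g/∂u = -s + 8u + 3 = 0, so (s, u) = (-5/9, -4/9).
The Hessian has g_{ss} = -10, g_{uu} = 8, g_{su} = -1, giving D = -81 < 0, so the point is a saddle point.
g(-5/9, -4/9) = 1.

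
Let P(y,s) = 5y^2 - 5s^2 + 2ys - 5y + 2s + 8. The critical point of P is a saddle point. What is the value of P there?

∂P/∂y = 10y + 2s - 5 = 0 and ∂P/∂s = 2y - 10s + 2 = 0, so (y, s) = (23/52, 15/52).
The Hessian has P_{yy} = 10, P_{ss} = -10, P_{ys} = 2, giving D = -104 < 0, so the point is a saddle point.
P(23/52, 15/52) = 747/104.

747/104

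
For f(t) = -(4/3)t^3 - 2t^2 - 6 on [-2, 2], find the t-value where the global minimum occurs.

f'(t) = -4t^2 - 4t, which vanishes at t = -1 and t = 0.
Evaluating at the critical points and endpoints: f(-2) = -10/3; f(-1) = -20/3; f(0) = -6; f(2) = -74/3.
Hence the absolute minimum is -74/3 at t = 2.

2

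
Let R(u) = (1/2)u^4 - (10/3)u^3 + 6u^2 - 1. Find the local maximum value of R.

13/3

R'(u) = 2u^3 - 10u^2 + 12u. Setting R'(u) = 0 gives u ∈ {0, 2, 3}.
Since R''(u) = 6u^2 - 20u + 12, we get R''(0) = 12 > 0 ⇒ local minimum; R''(2) = -4 < 0 ⇒ local maximum; R''(3) = 6 > 0 ⇒ local minimum.
So the local maximum value is R(2) = 13/3.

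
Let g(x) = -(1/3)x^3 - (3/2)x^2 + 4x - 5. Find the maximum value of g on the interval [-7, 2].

47/6

g'(x) = -x^2 - 3x + 4, which vanishes at x = -4 and x = 1.
Candidates: g(-7) = 47/6; g(-4) = -71/3; g(1) = -17/6; g(2) = -17/3.
The maximum over the interval is 47/6, attained at x = -7.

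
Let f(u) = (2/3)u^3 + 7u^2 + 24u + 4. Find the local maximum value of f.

f'(u) = 2u^2 + 14u + 24 = 0 at u = -4, -3.
Second-derivative test with f''(u) = 4u + 14: f''(-4) = -2 < 0 ⇒ local maximum; f''(-3) = 2 > 0 ⇒ local minimum.
The local maximum is f(-4) = -68/3.

-68/3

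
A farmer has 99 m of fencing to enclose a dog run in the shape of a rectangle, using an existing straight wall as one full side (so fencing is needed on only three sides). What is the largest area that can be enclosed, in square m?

Let the sides perpendicular to the wall have length x and the parallel side y, so 2x + y = 99 and the area is A = xy = x(99 − 2x).
A'(x) = 99 − 4x = 0 gives x = 99/4, and A''(x) = −4 < 0 confirms a maximum.
Then y = 99 − 2·99/4 = 99/2 and A = 9801/8.

9801/8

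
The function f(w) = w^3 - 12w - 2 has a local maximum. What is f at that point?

f'(w) = 3w^2 - 12. Setting f'(w) = 0 gives w ∈ {-2, 2}.
Second-derivative test with f''(w) = 6w: f''(-2) = -12 < 0 ⇒ local maximum; f''(2) = 12 > 0 ⇒ local minimum.
The local maximum is f(-2) = 14.

14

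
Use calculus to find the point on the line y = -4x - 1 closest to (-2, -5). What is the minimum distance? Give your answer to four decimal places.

2.9104

Minimize D(x)^2 = (x + 2)^2 + (-4x + 4)^2.
d/dx[D^2] = 2(x + 2) + 2·(-4)·(-4x + 4) = 0 ⇒ x = 14/17.
Then y = -73/17 and the distance is √(144/17) ≈ 2.9104.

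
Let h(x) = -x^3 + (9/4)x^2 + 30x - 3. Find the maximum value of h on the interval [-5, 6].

89

Differentiating, h'(x) = -3x^2 + (9/2)x + 30; which vanishes at x = -5/2 and x = 4.
Compare values at every candidate in [-5, 6]: h(-5) = 113/4,  h(-5/2) = -773/16,  h(4) = 89,  h(6) = 42.
Hence the absolute maximum is 89 at x = 4.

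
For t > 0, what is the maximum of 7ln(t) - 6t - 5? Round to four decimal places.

R'(t) = 7/t − 6 = 0 gives t = 7/6.
R''(t) = -7/t², which is negative for t > 0, so this is a local maximum.
R(7/6) = 7·ln(7/6) - 7 - 5 ≈ -10.9209.

-10.9209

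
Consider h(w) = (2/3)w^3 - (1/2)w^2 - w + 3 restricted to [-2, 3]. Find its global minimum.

Differentiating, h'(w) = 2w^2 - w - 1; which vanishes at w = -1/2 and w = 1.
Candidates: h(-2) = -7/3; h(-1/2) = 79/24; h(1) = 13/6; h(3) = 27/2.
Hence the absolute minimum is -7/3 at w = -2.

-7/3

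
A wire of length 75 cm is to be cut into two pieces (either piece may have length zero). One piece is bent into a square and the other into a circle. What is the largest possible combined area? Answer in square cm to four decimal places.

447.6233

Let x be the length used for the square. Square side x/4; circle radius (75−x)/(2π).
A(x) = (x/4)² + π·((75−x)/(2π))² = x²/16 + (75−x)²/(4π) for 0 ≤ x ≤ 75. A'(x) = x/8 − (75−x)/(2π) = 0 gives x = 4·75/(π+4) ≈ 42.0074.
A'' > 0, so the interior critical point is a minimum; the maximum is at an endpoint. A(0) = 447.6233 and A(75) = 351.5625, so the largest area is 447.6233.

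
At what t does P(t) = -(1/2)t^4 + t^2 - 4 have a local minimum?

0

Critical points: P'(t) = -2t^3 + 2t vanishes at t = -1, 0, 1.
P''(t) = -6t^2 + 2. P''(-1) = -4 < 0 ⇒ local maximum; P''(0) = 2 > 0 ⇒ local minimum; P''(1) = -4 < 0 ⇒ local maximum.
So the local minimum value is P(0) = -4.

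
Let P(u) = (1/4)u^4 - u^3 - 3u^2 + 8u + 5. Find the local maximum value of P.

Critical points: P'(u) = u^3 - 3u^2 - 6u + 8 vanishes at u = -2, 1, 4.
Since P''(u) = 3u^2 - 6u - 6, we get P''(-2) = 18 > 0 ⇒ local minimum; P''(1) = -9 < 0 ⇒ local maximum; P''(4) = 18 > 0 ⇒ local minimum.
So the local maximum value is P(1) = 37/4.

37/4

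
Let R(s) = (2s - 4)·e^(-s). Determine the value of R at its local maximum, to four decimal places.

By the product rule, R'(s) = (-2s + 6)·e^(-s). Since e^(-s) > 0, the only critical point is s = 3.
R''(3) has the same sign as -2 < 0, so this is a local maximum.
R(3) = (2)·e^(-3) ≈ 0.0996.

0.0996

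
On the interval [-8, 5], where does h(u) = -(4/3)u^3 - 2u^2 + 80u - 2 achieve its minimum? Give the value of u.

-5

Differentiating, h'(u) = -4u^2 - 4u + 80; which vanishes at u = -5 and u = 4.
Compare values at every candidate in [-8, 5]: h(-8) = -262/3, h(-5) = -856/3, h(4) = 602/3, h(5) = 544/3.
Hence the absolute minimum is -856/3 at u = -5.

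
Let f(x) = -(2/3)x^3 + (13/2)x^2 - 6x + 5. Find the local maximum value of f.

59

f'(x) = -2x^2 + 13x - 6. Setting f'(x) = 0 gives x ∈ {1/2, 6}.
Since f''(x) = -4x + 13, we get f''(1/2) = 11 > 0 ⇒ local minimum; f''(6) = -11 < 0 ⇒ local maximum.
Thus f has its local maximum at x = 6, with value 59.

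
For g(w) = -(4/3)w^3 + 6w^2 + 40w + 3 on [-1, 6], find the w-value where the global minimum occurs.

g'(w) = -4w^2 + 12w + 40, whose only zero in [-1, 6] is w = 5.
Candidates: g(-1) = -89/3; g(5) = 559/3; g(6) = 171.
Hence the absolute minimum is -89/3 at w = -1.

-1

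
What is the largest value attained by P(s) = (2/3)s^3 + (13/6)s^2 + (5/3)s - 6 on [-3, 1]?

P'(s) = 2s^2 + (13/3)s + 5/3, which vanishes at s = -5/3 and s = -1/2.
Evaluating at the critical points and endpoints: P(-3) = -19/2,  P(-5/3) = -947/162,  P(-1/2) = -51/8,  P(1) = -3/2.
Hence the absolute maximum is -3/2 at s = 1.

-3/2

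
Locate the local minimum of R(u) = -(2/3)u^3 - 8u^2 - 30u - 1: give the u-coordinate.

-5

Critical points: R'(u) = -2u^2 - 16u - 30 vanishes at u = -5, -3.
Second-derivative test with R''(u) = -4u - 16: R''(-5) = 4 > 0 ⇒ local minimum; R''(-3) = -4 < 0 ⇒ local maximum.
The local minimum is R(-5) = 97/3.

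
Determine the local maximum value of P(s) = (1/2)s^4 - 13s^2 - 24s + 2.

Critical points: P'(s) = 2s^3 - 26s - 24 vanishes at s = -3, -1, 4.
P''(s) = 6s^2 - 26. P''(-3) = 28 > 0 ⇒ local minimum; P''(-1) = -20 < 0 ⇒ local maximum; P''(4) = 70 > 0 ⇒ local minimum.
The local maximum is P(-1) = 27/2.

27/2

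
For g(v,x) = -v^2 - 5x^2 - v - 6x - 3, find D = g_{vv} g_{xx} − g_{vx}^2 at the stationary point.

20

∂g/∂v = -2v - 1 = 0 and ∂g/∂x = -10x - 6 = 0, so (v, x) = (-1/2, -3/5).
The Hessian has g_{vv} = -2, g_{xx} = -10, g_{vx} = 0, giving D = 20 > 0 with g_{vv} < 0, so the point is a local maximum.
D = (-2)·(-10) − (0)^2 = 20.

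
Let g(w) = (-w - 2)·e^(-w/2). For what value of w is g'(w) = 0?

0

Differentiating with the product rule gives g'(w) = ((1/2)w)·e^(-w/2). Since e^(-w/2) > 0, the only critical point is w = 0.
g''(0) has the same sign as 1/2 > 0, so this is a local minimum.
g(0) = (-2)·e^(0) ≈ -2.0000.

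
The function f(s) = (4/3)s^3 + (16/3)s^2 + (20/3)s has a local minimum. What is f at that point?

Critical points: f'(s) = 4s^2 + (32/3)s + 20/3 vanishes at s = -5/3, -1.
Since f''(s) = 8s + 32/3, we get f''(-5/3) = -8/3 < 0 ⇒ local maximum; f''(-1) = 8/3 > 0 ⇒ local minimum.
Thus f has its local minimum at s = -1, with value -8/3.

-8/3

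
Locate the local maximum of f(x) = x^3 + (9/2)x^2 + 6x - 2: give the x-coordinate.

-2

f'(x) = 3x^2 + 9x + 6 = 0 at x = -2, -1.
Since f''(x) = 6x + 9, we get f''(-2) = -3 < 0 ⇒ local maximum; f''(-1) = 3 > 0 ⇒ local minimum.
So the local maximum value is f(-2) = -4.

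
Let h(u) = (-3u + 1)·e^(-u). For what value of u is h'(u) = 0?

4/3

h'(u) = (-3)·e^(-u) + (-3u + 1)·(-1)·e^(-u) = (3u - 4)·e^(-u). Since e^(-u) > 0, the only critical point is u = 4/3.
h''(4/3) has the same sign as 3 > 0, so this is a local minimum.
h(4/3) = (-3)·e^(-4/3) ≈ -0.7908.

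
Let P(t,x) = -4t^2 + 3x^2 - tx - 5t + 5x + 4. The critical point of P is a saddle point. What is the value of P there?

146/49

∂P/∂t = -8t - x - 5 = 0 and ∂P/∂x = -t + 6x + 5 = 0, so (t, x) = (-25/49, -45/49).
The Hessian has P_{tt} = -8, P_{xx} = 6, P_{tx} = -1, giving D = -49 < 0, so the point is a saddle point.
P(-25/49, -45/49) = 146/49.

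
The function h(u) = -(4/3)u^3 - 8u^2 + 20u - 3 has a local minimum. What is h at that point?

Critical points: h'(u) = -4u^2 - 16u + 20 vanishes at u = -5, 1.
Since h''(u) = -8u - 16, we get h''(-5) = 24 > 0 ⇒ local minimum; h''(1) = -24 < 0 ⇒ local maximum.
The local minimum is h(-5) = -409/3.

-409/3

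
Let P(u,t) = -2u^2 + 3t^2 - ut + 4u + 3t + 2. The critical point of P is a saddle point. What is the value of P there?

∂P/∂u = -4u - t + 4 = 0 and ∂P/∂t = -u + 6t + 3 = 0, so (u, t) = (27/25, -8/25).
The Hessian has P_{uu} = -4, P_{tt} = 6, P_{ut} = -1, giving D = -25 < 0, so the point is a saddle point.
P(27/25, -8/25) = 92/25.

92/25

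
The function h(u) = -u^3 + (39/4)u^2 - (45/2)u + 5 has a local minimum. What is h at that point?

h'(u) = -3u^2 + (39/2)u - 45/2. Setting h'(u) = 0 gives u ∈ {3/2, 5}.
h''(u) = -6u + 39/2. h''(3/2) = 21/2 > 0 ⇒ local minimum; h''(5) = -21/2 < 0 ⇒ local maximum.
The local minimum is h(3/2) = -163/16.

-163/16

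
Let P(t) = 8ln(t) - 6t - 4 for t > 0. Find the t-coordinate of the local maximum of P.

4/3

P'(t) = 8/t − 6 = 0 gives t = 4/3.
P''(t) = -8/t², which is negative for t > 0, so this is a local maximum.
P(4/3) = 8·ln(4/3) - 8 - 4 ≈ -9.6985.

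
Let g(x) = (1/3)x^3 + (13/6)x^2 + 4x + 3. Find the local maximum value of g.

3/2

g'(x) = x^2 + (13/3)x + 4 = 0 at x = -3, -4/3.
g''(x) = 2x + 13/3. g''(-3) = -5/3 < 0 ⇒ local maximum; g''(-4/3) = 5/3 > 0 ⇒ local minimum.
Thus g has its local maximum at x = -3, with value 3/2.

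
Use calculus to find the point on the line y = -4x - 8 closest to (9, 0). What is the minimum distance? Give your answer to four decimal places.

Minimize D(x)^2 = (x - 9)^2 + (-4x - 8)^2.
d/dx[D^2] = 2(x - 9) + 2·(-4)·(-4x - 8) = 0 ⇒ x = -23/17.
Then y = -44/17 and the distance is √(1936/17) ≈ 10.6716.

10.6716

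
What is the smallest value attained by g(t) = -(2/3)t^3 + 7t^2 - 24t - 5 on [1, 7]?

Differentiating, g'(t) = -2t^2 + 14t - 24; which vanishes at t = 3 and t = 4.
Evaluating at the critical points and endpoints: g(1) = -68/3,  g(3) = -32,  g(4) = -95/3,  g(7) = -176/3.
So the minimum is g(7) = -176/3.

-176/3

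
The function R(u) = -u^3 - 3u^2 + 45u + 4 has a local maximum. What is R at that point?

85

R'(u) = -3u^2 - 6u + 45. Setting R'(u) = 0 gives u ∈ {-5, 3}.
Second-derivative test with R''(u) = -6u - 6: R''(-5) = 24 > 0 ⇒ local minimum; R''(3) = -24 < 0 ⇒ local maximum.
Thus R has its local maximum at u = 3, with value 85.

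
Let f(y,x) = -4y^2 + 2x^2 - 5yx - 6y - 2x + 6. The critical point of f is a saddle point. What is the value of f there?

∂f/∂y = -8y - 5x - 6 = 0 and ∂f/∂x = -5y + 4x - 2 = 0, so (y, x) = (-34/57, -14/57).
The Hessian has f_{yy} = -8, f_{xx} = 4, f_{yx} = -5, giving D = -57 < 0, so the point is a saddle point.
f(-34/57, -14/57) = 458/57.

458/57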